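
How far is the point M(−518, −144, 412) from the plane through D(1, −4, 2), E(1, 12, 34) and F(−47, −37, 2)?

DE = (0, 16, 32) and DF = (−48, −33, 0), so a normal is n = DE × DF = (1056, −1536, 768).
n = (1056, −1536, 768); n·P − 8736 = -18144; |n| = 2016; distance = 18144/2016 = 9.

9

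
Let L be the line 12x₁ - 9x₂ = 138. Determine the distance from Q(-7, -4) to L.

62/5

d = |12·(-7) + (-9)·(-4) − 138| / √(144 + 81) = |-186|/15 = 62/5.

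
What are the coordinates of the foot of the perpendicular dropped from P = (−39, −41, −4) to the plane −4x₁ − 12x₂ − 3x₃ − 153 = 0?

(-27, -5, 5)

The perpendicular from P has direction n = (−4, −12, −3): r = (−39, −41, −4) + λ(−4, −12, −3).
Substitute into the plane: n·(P + λn) = 153 gives 660 + 169λ = 153, so λ = -3.
Foot = (−39, −41, −4) + (-3)·(−4, −12, −3) = (−27, −5, 5).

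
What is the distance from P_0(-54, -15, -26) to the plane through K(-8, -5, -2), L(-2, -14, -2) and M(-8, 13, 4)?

2

KL = (6, -9, 0) and KM = (0, 18, 6), so a normal is n = KL × KM = (-54, -36, 108).
Then n·(-54, -15, -26) - 396 = 252.
|n| = √(2916 + 1296 + 11664) = 126, so the distance is |252|/126 = 2.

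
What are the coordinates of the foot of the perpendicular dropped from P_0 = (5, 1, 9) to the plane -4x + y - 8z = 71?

(-3, 3, -7)

The perpendicular from P_0 has direction n = (-4, 1, -8): r = (5, 1, 9) + t(-4, 1, -8).
Substitute into the plane: n·(P_0 + tn) = 71 gives -91 + 81t = 71, so t = 2.
Foot = (5, 1, 9) + 2·(-4, 1, -8) = (-3, 3, -7).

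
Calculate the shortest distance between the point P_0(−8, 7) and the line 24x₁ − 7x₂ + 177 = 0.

d = |24·(-8) + (-7)·7 − (-177)| / √(576 + 49) = |-64|/25 = 64/25.

64/25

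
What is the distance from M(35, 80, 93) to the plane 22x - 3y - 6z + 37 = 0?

d = |22·35 + (-3)·80 + (-6)·93 − (-37)| / √(484 + 9 + 36) = |9| / 23 = 9/23.

9/23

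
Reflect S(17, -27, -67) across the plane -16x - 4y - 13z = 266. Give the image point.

With n = (-16, -4, -13), the signed offset is (n·S − 266)/|n|² = 441/441 = 1.
S' = S − 2t·n = (17, -27, -67) − 2·(-16, -4, -13) = (49, -19, -41).

(49, -19, -41)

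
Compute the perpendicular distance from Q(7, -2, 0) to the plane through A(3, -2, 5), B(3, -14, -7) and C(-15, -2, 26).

2/11

AB = (0, -12, -12) and AC = (-18, 0, 21), so a normal is n = AB × AC = (-252, 216, -216).
Then n·(7, -2, 0) - (-2268) = 72.
|n| = √(63504 + 46656 + 46656) = 396, so the distance is |72|/396 = 2/11.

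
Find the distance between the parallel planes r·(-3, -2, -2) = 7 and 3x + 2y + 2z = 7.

14√17/17

Divide the second equation by -1 to match normals: -3x - 2y - 2z = -7.
Both planes have normal n = (-3, -2, -2), |n| = √17. Any point on the first plane is at distance |(-7) − 7|/|n| = 14/√17 from the second.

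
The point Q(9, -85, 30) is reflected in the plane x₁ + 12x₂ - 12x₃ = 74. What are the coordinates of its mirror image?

With n = (1, 12, -12), the signed offset is (n·Q − 74)/|n|² = -1445/289 = -5.
Q' = Q − 2t·n = (9, -85, 30) − (-10)·(1, 12, -12) = (19, 35, -90).

(19, 35, -90)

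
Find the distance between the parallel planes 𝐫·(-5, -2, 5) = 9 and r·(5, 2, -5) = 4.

Divide the second equation by -1 to match normals: -5x - 2y + 5z = -4.
Both planes have normal n = (-5, -2, 5), |n| = 3√6. Any point on the first plane is at distance |(-4) − 9|/|n| = 13/(3√6) from the second.

13/(3√6)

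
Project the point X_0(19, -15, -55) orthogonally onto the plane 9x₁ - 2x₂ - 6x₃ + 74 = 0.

(-26, -5, -25)

The perpendicular from X_0 has direction n = (9, -2, -6): r = (19, -15, -55) + t(9, -2, -6).
Substitute into the plane: n·(X_0 + tn) = -74 gives 531 + 121t = -74, so t = -5.
Foot = (19, -15, -55) + (-5)·(9, -2, -6) = (-26, -5, -25).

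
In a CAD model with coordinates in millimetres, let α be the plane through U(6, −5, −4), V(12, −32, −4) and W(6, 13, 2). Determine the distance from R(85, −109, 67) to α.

UV = (6, −27, 0) and UW = (0, 18, 6), so a normal is n = UV × UW = (−162, −36, 108).
Then n·(85, −109, 67) − (−1224) = −1386.
|n| = √(26244 + 1296 + 11664) = 198, so the distance is |-1386|/198 = 7.

7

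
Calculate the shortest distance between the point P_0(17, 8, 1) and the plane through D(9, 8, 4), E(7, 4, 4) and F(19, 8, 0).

1/√30

DE = (-2, -4, 0) and DF = (10, 0, -4), so a normal is n = DE × DF = (16, -8, 40).
Then n·(17, 8, 1) - 240 = 8.
|n| = √(256 + 64 + 1600) = 8√30, so the distance is |8|/(8√30) = √30/30.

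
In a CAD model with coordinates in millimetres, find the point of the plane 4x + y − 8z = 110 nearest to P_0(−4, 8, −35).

(-12, 6, -19)

n = (4, 1, −8), |n|² = 81, and n·P_0 − 110 = 162.
t = 162/81 = 2, so the foot is P_0 − t·n = (−4, 8, −35) − 2·(4, 1, −8) = (−12, 6, −19).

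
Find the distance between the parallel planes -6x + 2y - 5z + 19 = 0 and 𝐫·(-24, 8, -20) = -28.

12/√65

Divide the second equation by 4 to match normals: -6x + 2y - 5z = -7.
Both planes have normal n = (-6, 2, -5), |n| = √65. Any point on the first plane is at distance |(-7) − (-19)|/|n| = 12/√65 = 12√65/65 from the second.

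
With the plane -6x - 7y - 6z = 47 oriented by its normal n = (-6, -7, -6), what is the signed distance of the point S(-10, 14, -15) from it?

5/11

n·S − 47 = 5.
|n| = 11, so the signed distance is 5/11.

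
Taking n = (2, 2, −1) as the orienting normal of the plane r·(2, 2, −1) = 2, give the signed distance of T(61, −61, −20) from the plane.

n·T − 2 = 18.
|n| = 3, so the signed distance is 18/3 = 6.

6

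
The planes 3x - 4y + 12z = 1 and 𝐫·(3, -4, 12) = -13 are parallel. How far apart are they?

Both planes have normal n = (3, -4, 12), |n| = 13. Any point on the first plane is at distance |(-13) − 1|/|n| = 14/13 from the second.

14/13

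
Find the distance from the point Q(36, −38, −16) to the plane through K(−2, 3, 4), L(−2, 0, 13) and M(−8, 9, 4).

29/√19

KL = (0, −3, 9) and KM = (−6, 6, 0), so a normal is n = KL × KM = (−54, −54, −18).
Then n·(36, −38, −16) − (−126) = 522.
|n| = √(2916 + 2916 + 324) = 18√19, so the distance is |522|/(18√19) = 29√19/19.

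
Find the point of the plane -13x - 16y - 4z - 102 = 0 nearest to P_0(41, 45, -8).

n = (-13, -16, -4), |n|² = 441, and n·P_0 − 102 = -1323.
t = -1323/441 = -3, so the foot is P_0 − t·n = (41, 45, -8) − (-3)·(-13, -16, -4) = (2, -3, -20).

(2, -3, -20)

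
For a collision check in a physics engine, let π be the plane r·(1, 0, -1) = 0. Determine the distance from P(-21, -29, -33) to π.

6√2

Normal vector n = (1, 0, -1), and n·(-21, -29, -33) - 0 = 12.
|n| = √(1 + 0 + 1) = √2, so the distance is |12|/√2 = 6√2.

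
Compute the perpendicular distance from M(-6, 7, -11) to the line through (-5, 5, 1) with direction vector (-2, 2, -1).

√113

Direction vector d = (-2, 2, -1).
AP = (-1, 2, -12), and AP × d = (22, 23, 2).
|AP × d|² = 1017 and |d|² = 9, so the distance is √(1017/9) = √113.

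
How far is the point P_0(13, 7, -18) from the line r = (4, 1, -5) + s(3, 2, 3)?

Direction vector d = (3, 2, 3).
AP = (9, 6, -13), and AP × d = (44, -66, 0).
|AP × d|² = 6292 and |d|² = 22, so the distance is √(6292/22) = √286.

√286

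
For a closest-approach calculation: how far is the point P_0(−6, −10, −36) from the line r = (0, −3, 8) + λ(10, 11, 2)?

Direction vector d = (10, 11, 2).
AP = (−6, −7, −44); AP·d = -225, |AP|² = 2021, |d|² = 225.
distance² = |AP|² − (AP·d)²/|d|² = 2021 − 50625/225 = 1796, so the distance is 2√449.

2√449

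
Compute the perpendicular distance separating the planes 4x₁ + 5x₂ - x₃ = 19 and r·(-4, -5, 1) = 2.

Divide the second equation by -1 to match normals: 4x₁ + 5x₂ - x₃ = -2.
With common normal n = (4, 5, -1) (|n| = √42), the distance is |19 − (-2)|/|n| = 21/√42.

√42/2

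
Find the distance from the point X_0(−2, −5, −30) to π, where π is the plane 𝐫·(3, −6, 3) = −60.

√6/3

d = |3·(-2) + (-6)·(-5) + 3·(-30) − (-60)| / √(9 + 36 + 9) = |-6| / (3√6) = 2/√6.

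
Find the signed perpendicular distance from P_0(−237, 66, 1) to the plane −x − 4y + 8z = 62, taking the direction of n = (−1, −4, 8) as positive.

n·P_0 − 62 = -81.
|n| = 9, so the signed distance is -81/9 = -9.

-9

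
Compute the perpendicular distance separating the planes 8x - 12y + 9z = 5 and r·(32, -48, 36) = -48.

1

Divide the second equation by 4 to match normals: 8x - 12y + 9z = -12.
Both planes have normal n = (8, -12, 9), |n| = 17. Any point on the first plane is at distance |(-12) − 5|/|n| = 17/17 = 1 from the second.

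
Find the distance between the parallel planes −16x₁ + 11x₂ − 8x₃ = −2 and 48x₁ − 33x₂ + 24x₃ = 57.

Divide the second equation by -3 to match normals: −16x₁ + 11x₂ − 8x₃ = -19.
With common normal n = (−16, 11, −8) (|n| = 21), the distance is |(-2) − (-19)|/|n| = 17/21.

17/21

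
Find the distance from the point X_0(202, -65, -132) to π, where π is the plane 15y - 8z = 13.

4

Normal vector n = (0, 15, -8), and n·(202, -65, -132) - 13 = 68.
|n| = √(0 + 225 + 64) = 17, so the distance is |68|/17 = 4.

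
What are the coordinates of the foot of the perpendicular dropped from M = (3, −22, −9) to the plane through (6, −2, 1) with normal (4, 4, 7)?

n = (4, 4, 7), |n|² = 81, and n·M − 23 = -162.
t = -162/81 = -2, so the foot is M − t·n = (3, −22, −9) − (-2)·(4, 4, 7) = (11, −14, 5).

(11, -14, 5)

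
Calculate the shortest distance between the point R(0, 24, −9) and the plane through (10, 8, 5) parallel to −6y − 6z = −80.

Parallel planes share the normal n = (0, −6, −6); since (10, 8, 5) lies on the plane, its equation is −6y − 6z = -78.
Then n·(0, 24, −9) − (−78) = −12.
|n| = √(0 + 36 + 36) = 6√2, so the distance is |-12|/(6√2) = √2.

√2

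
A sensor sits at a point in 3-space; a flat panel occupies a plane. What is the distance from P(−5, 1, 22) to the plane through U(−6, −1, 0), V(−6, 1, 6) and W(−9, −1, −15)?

11√35/35

UV = (0, 2, 6) and UW = (−3, 0, −15), so a normal is n = UV × UW = (−30, −18, 6).
d = |(-30)·(-5) + (-18)·1 + 6·22 − 198| / √(900 + 324 + 36) = |66| / (6√35) = 11/√35.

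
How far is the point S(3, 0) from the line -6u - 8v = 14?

16/5

The normal to the line is n = (-6, -8) with |n| = 10.
|n·S − 14| = |-18 − 14| = 32, so the distance is 32/10 = 16/5.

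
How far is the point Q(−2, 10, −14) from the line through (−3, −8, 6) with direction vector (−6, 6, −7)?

Direction vector d = (−6, 6, −7).
AP = (1, 18, −20); AP·d = 242, |AP|² = 725, |d|² = 121.
distance² = |AP|² − (AP·d)²/|d|² = 725 − 58564/121 = 241, so the distance is √241.

√241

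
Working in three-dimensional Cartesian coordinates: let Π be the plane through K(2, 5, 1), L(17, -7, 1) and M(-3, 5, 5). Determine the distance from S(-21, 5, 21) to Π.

KL = (15, -12, 0) and KM = (-5, 0, 4), so a normal is n = KL × KM = (-48, -60, -60).
d = |(-48)·(-21) + (-60)·5 + (-60)·21 − (-456)| / √(2304 + 3600 + 3600) = |-96| / (12√66) = 8/√66.

8/√66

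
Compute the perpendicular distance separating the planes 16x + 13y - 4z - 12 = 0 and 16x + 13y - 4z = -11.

With common normal n = (16, 13, -4) (|n| = 21), the distance is |12 − (-11)|/|n| = 23/21.

23/21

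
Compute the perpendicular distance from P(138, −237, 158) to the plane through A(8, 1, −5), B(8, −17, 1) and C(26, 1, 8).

8

AB = (0, −18, 6) and AC = (18, 0, 13), so a normal is n = AB × AC = (−234, 108, 324).
n = (−234, 108, 324); n·P − (-3384) = -3312; |n| = 414; distance = 3312/414 = 8.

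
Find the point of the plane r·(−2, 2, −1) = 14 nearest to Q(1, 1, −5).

(-1, 3, -6)

The perpendicular from Q has direction n = (−2, 2, −1): r = (1, 1, −5) + t(−2, 2, −1).
Substitute into the plane: n·(Q + tn) = 14 gives 5 + 9t = 14, so t = 1.
Foot = (1, 1, −5) + 1·(−2, 2, −1) = (−1, 3, −6).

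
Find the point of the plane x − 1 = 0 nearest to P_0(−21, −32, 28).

(1, -32, 28)

The perpendicular from P_0 has direction n = (1, 0, 0): r = (−21, −32, 28) + t(1, 0, 0).
Substitute into the plane: n·(P_0 + tn) = 1 gives -21 + 1t = 1, so t = 22.
Foot = (−21, −32, 28) + 22·(1, 0, 0) = (1, −32, 28).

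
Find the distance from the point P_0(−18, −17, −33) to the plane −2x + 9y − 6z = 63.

Normal vector n = (−2, 9, −6), and n·(−18, −17, −33) − 63 = 18.
|n| = √(4 + 81 + 36) = 11, so the distance is |18|/11 = 18/11.

18/11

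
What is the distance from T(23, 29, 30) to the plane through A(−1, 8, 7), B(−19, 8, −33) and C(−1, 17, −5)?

21/25

AB = (−18, 0, −40) and AC = (0, 9, −12), so a normal is n = AB × AC = (360, −216, −162).
Then n·(23, 29, 30) − (−3222) = 378.
|n| = √(129600 + 46656 + 26244) = 450, so the distance is |378|/450 = 21/25.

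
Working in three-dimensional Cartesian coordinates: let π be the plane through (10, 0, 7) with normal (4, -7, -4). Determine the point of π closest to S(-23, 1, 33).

The perpendicular from S has direction n = (4, -7, -4): r = (-23, 1, 33) + t(4, -7, -4).
Substitute into the plane: n·(S + tn) = 12 gives -231 + 81t = 12, so t = 3.
Foot = (-23, 1, 33) + 3·(4, -7, -4) = (-11, -20, 21).

(-11, -20, 21)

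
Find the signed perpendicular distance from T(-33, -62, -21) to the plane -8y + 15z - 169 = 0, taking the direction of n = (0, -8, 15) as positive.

12/17

n·T − 169 = 12.
|n| = 17, so the signed distance is 12/17.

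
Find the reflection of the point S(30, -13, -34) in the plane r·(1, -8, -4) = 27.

(24, 35, -10)

n = (1, -8, -4), |n|² = 81, n·S − 27 = 243, so t = 243/81 = 3.
Foot F = S − 3·n = (27, 11, -22); the reflection is 2F − S = (24, 35, -10).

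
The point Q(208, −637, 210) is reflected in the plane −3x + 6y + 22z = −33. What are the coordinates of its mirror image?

n = (−3, 6, 22), |n|² = 529, n·Q − (-33) = 207, so t = 207/529 = 9/23.
Foot F = Q − (9/23)·n = (4811/23, −14705/23, 4632/23); the reflection is 2F − Q = (4838/23, −14759/23, 4434/23).

(4838/23, -14759/23, 4434/23)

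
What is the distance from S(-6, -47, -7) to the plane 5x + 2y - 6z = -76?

d = |5·(-6) + 2·(-47) + (-6)·(-7) − (-76)| / √(25 + 4 + 36) = |-6| / √65 = 6√65/65.

6√65/65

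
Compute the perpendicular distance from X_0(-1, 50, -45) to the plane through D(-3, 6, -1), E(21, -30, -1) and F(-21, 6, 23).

20/17

DE = (24, -36, 0) and DF = (-18, 0, 24), so a normal is n = DE × DF = (-864, -576, -648).
n = (-864, -576, -648); n·P − (-216) = 1440; |n| = 1224; distance = 1440/1224 = 20/17.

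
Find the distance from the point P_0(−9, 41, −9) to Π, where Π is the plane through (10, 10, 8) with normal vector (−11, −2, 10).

23/15

The plane has equation n·(r − (10, 10, 8)) = 0, i.e. n·r = -50.
Then n·(−9, 41, −9) − (−50) = −23.
|n| = √(121 + 4 + 100) = 15, so the distance is |-23|/15 = 23/15.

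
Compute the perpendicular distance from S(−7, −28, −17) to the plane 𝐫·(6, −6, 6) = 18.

1/√3

n = (6, −6, 6); n·P − 18 = 6; |n| = 6√3; distance = 6/(6√3) = √3/3.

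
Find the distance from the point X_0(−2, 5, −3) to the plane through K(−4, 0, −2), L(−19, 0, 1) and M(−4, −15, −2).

KL = (−15, 0, 3) and KM = (0, −15, 0), so a normal is n = KL × KM = (45, 0, 225).
Then n·(−2, 5, −3) − (−630) = −135.
|n| = √(2025 + 0 + 50625) = 45√26, so the distance is |-135|/(45√26) = 3√26/26.

3/√26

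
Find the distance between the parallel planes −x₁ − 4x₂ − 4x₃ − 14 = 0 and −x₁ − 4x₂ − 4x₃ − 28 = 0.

14√33/33

Both planes have normal n = (−1, −4, −4), |n| = √33. Any point on the first plane is at distance |28 − 14|/|n| = 14/√33 = 14√33/33 from the second.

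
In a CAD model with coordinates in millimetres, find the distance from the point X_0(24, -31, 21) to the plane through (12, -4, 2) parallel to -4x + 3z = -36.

Parallel planes share the normal n = (-4, 0, 3); since (12, -4, 2) lies on the plane, its equation is -4x + 3z = -42.
Then n·(24, -31, 21) - (-42) = 9.
|n| = √(16 + 0 + 9) = 5, so the distance is |9|/5 = 9/5.

9/5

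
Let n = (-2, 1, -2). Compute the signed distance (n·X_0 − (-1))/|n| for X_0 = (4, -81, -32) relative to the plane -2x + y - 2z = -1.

-8

n·X_0 − (-1) = -24.
|n| = 3, so the signed distance is -24/3 = -8.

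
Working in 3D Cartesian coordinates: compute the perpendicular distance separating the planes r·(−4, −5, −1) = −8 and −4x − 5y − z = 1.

3√42/14

Both planes have normal n = (−4, −5, −1), |n| = √42. Any point on the first plane is at distance |1 − (-8)|/|n| = 9/√42 from the second.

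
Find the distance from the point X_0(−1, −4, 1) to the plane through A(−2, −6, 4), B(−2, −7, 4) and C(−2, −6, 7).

AB = (0, −1, 0) and AC = (0, 0, 3), so a normal is n = AB × AC = (−3, 0, 0).
d = |(-3)·(-1) − 6| / √(9 + 0 + 0) = |-3| / 3 = 1.

1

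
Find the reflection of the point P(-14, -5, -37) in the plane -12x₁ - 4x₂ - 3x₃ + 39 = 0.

n = (-12, -4, -3), |n|² = 169, n·P − (-39) = 338, so t = 338/169 = 2.
Foot F = P − 2·n = (10, 3, -31); the reflection is 2F − P = (34, 11, -25).

(34, 11, -25)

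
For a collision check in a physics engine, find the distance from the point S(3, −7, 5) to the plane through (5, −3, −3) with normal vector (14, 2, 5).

4/15

The plane has equation n·(r − (5, −3, −3)) = 0, i.e. n·r = 49.
n = (14, 2, 5); n·P − 49 = 4; |n| = 15; distance = 4/15.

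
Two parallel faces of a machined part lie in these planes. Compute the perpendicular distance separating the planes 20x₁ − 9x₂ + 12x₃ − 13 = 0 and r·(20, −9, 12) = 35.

22/25

With common normal n = (20, −9, 12) (|n| = 25), the distance is |13 − 35|/|n| = 22/25.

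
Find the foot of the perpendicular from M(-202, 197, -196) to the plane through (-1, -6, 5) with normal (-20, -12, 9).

(-1046/5, 4817/25, -4819/25)

The perpendicular from M has direction n = (-20, -12, 9): r = (-202, 197, -196) + λ(-20, -12, 9).
Substitute into the plane: n·(M + λn) = 137 gives -88 + 625λ = 137, so λ = 9/25.
Foot = (-202, 197, -196) + (9/25)·(-20, -12, 9) = (-1046/5, 4817/25, -4819/25).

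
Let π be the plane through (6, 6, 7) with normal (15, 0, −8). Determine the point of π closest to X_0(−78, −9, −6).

(-18, -9, -38)

The perpendicular from X_0 has direction n = (15, 0, −8): r = (−78, −9, −6) + t(15, 0, −8).
Substitute into the plane: n·(X_0 + tn) = 34 gives -1122 + 289t = 34, so t = 4.
Foot = (−78, −9, −6) + 4·(15, 0, −8) = (−18, −9, −38).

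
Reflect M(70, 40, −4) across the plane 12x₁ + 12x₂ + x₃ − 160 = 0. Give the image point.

With n = (12, 12, 1), the signed offset is (n·M − 160)/|n|² = 1156/289 = 4.
M' = M − 2t·n = (70, 40, −4) − 8·(12, 12, 1) = (−26, −56, −12).

(-26, -56, -12)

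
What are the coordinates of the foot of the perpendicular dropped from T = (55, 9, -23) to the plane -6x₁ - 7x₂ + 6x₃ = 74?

(25, -26, 7)

The perpendicular from T has direction n = (-6, -7, 6): r = (55, 9, -23) + μ(-6, -7, 6).
Substitute into the plane: n·(T + μn) = 74 gives -531 + 121μ = 74, so μ = 5.
Foot = (55, 9, -23) + 5·(-6, -7, 6) = (25, -26, 7).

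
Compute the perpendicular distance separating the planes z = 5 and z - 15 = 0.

With common normal n = (0, 0, 1) (|n| = 1), the distance is |5 − 15|/|n| = 10/1 = 10.

10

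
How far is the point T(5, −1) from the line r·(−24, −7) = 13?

126/25

d = |(-24)·5 + (-7)·(-1) − 13| / √(576 + 49) = |-126|/25 = 126/25.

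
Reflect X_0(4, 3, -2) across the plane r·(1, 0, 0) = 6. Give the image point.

With n = (1, 0, 0), the signed offset is (n·X_0 − 6)/|n|² = -2/1 = -2.
X_0' = X_0 − 2t·n = (4, 3, -2) − (-4)·(1, 0, 0) = (8, 3, -2).

(8, 3, -2)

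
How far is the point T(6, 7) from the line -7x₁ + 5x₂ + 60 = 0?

The normal to the line is n = (-7, 5) with |n| = √74.
|n·T − (-60)| = |-7 − (-60)| = 53, so the distance is 53/√74 = 53√74/74.

53√74/74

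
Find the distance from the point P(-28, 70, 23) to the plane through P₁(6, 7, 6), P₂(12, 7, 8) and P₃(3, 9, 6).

P₁P₂ = (6, 0, 2) and P₁P₃ = (-3, 2, 0), so a normal is n = P₁P₂ × P₁P₃ = (-4, -6, 12).
Then n·(-28, 70, 23) - 6 = -38.
|n| = √(16 + 36 + 144) = 14, so the distance is |-38|/14 = 19/7.

19/7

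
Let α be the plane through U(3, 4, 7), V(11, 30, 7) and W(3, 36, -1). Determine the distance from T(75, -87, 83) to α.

UV = (8, 26, 0) and UW = (0, 32, -8), so a normal is n = UV × UW = (-208, 64, 256).
Then n·(75, -87, 83) - 1424 = -1344.
|n| = √(43264 + 4096 + 65536) = 336, so the distance is |-1344|/336 = 4.

4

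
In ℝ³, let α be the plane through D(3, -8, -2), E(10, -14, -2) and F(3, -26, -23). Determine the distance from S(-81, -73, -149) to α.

DE = (7, -6, 0) and DF = (0, -18, -21), so a normal is n = DE × DF = (126, 147, -126).
Then n·(-81, -73, -149) - (-546) = -1617.
|n| = √(15876 + 21609 + 15876) = 231, so the distance is |-1617|/231 = 7.

7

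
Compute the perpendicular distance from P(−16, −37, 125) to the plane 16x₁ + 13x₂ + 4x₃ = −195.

2

Normal vector n = (16, 13, 4), and n·(−16, −37, 125) − (−195) = −42.
|n| = √(256 + 169 + 16) = 21, so the distance is |-42|/21 = 2.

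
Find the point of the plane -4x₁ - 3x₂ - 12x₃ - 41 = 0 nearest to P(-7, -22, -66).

(13, -7, -6)

n = (-4, -3, -12), |n|² = 169, and n·P − 41 = 845.
t = 845/169 = 5, so the foot is P − t·n = (-7, -22, -66) − 5·(-4, -3, -12) = (13, -7, -6).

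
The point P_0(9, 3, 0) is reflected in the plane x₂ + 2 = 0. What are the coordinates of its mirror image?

With n = (0, 1, 0), the signed offset is (n·P_0 − (-2))/|n|² = 5/1 = 5.
P_0' = P_0 − 2t·n = (9, 3, 0) − 10·(0, 1, 0) = (9, −7, 0).

(9, -7, 0)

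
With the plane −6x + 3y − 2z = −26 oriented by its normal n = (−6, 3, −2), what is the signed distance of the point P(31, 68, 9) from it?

26/7

n·P − (-26) = 26.
|n| = 7, so the signed distance is 26/7.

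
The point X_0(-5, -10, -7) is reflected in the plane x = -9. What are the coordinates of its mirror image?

With n = (1, 0, 0), the signed offset is (n·X_0 − (-9))/|n|² = 4/1 = 4.
X_0' = X_0 − 2t·n = (-5, -10, -7) − 8·(1, 0, 0) = (-13, -10, -7).

(-13, -10, -7)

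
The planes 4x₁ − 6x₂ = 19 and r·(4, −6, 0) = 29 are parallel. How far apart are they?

Both planes have normal n = (4, −6, 0), |n| = 2√13. Any point on the first plane is at distance |29 − 19|/|n| = 10/(2√13) = 5/√13 from the second.

5√13/13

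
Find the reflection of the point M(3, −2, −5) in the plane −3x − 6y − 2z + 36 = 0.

With n = (−3, −6, −2), the signed offset is (n·M − (-36))/|n|² = 49/49 = 1.
M' = M − 2t·n = (3, −2, −5) − 2·(−3, −6, −2) = (9, 10, −1).

(9, 10, -1)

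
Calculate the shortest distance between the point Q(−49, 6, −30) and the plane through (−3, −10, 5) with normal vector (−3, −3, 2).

The plane has equation n·(r − (−3, −10, 5)) = 0, i.e. n·r = 49.
Then n·(−49, 6, −30) − 49 = 20.
|n| = √(9 + 9 + 4) = √22, so the distance is |20|/√22 = 20/√22.

20/√22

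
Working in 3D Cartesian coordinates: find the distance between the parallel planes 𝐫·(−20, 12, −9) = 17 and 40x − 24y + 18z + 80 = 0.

Divide the second equation by -2 to match normals: −20x + 12y − 9z = 40.
Both planes have normal n = (−20, 12, −9), |n| = 25. Any point on the first plane is at distance |40 − 17|/|n| = 23/25 from the second.

23/25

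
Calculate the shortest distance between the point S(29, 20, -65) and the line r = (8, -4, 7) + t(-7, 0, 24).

Direction vector d = (-7, 0, 24).
AP = (21, 24, -72); AP·d = -1875, |AP|² = 6201, |d|² = 625.
distance² = |AP|² − (AP·d)²/|d|² = 6201 − 3515625/625 = 576, so the distance is 24.

24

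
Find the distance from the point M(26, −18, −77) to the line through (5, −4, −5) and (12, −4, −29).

14

A direction vector is d = (7, 0, −24).
AP = (21, −14, −72); AP·d = 1875, |AP|² = 5821, |d|² = 625.
distance² = |AP|² − (AP·d)²/|d|² = 5821 − 3515625/625 = 196, so the distance is 14.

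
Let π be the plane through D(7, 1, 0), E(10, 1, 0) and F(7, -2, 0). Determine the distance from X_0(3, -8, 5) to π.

DE = (3, 0, 0) and DF = (0, -3, 0), so a normal is n = DE × DF = (0, 0, -9).
Then n·(3, -8, 5) - 0 = -45.
|n| = √(0 + 0 + 81) = 9, so the distance is |-45|/9 = 5.

5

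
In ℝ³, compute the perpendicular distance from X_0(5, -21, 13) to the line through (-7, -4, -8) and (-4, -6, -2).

3√10

A direction vector is d = (3, -2, 6).
AP = (12, -17, 21); AP·d = 196, |AP|² = 874, |d|² = 49.
distance² = |AP|² − (AP·d)²/|d|² = 874 − 38416/49 = 90, so the distance is 3√10.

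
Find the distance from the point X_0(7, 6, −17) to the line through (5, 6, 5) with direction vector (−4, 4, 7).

Direction vector d = (−4, 4, 7).
AP = (2, 0, −22); AP·d = -162, |AP|² = 488, |d|² = 81.
distance² = |AP|² − (AP·d)²/|d|² = 488 − 26244/81 = 164, so the distance is 2√41.

2√41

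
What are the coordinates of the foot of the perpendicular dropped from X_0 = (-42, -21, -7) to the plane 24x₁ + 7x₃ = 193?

(6, -21, 7)

The perpendicular from X_0 has direction n = (24, 0, 7): r = (-42, -21, -7) + μ(24, 0, 7).
Substitute into the plane: n·(X_0 + μn) = 193 gives -1057 + 625μ = 193, so μ = 2.
Foot = (-42, -21, -7) + 2·(24, 0, 7) = (6, -21, 7).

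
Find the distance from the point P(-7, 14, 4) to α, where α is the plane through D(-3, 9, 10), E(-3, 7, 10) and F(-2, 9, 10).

6

DE = (0, -2, 0) and DF = (1, 0, 0), so a normal is n = DE × DF = (0, 0, 2).
Then n·(-7, 14, 4) - 20 = -12.
|n| = √(0 + 0 + 4) = 2, so the distance is |-12|/2 = 6.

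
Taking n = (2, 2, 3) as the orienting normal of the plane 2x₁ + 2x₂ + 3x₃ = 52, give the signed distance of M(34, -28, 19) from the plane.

n·M − 52 = 17.
|n| = √17, so the signed distance is √17.

√17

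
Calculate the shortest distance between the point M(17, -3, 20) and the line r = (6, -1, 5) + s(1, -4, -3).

Direction vector d = (1, -4, -3).
AP = (11, -2, 15); AP·d = -26, |AP|² = 350, |d|² = 26.
distance² = |AP|² − (AP·d)²/|d|² = 350 − 676/26 = 324, so the distance is 18.

18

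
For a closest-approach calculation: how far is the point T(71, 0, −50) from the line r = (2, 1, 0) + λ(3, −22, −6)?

Direction vector d = (3, −22, −6).
AP = (69, −1, −50), and AP × d = (−1094, 264, −1515).
|AP × d|² = 3561757 and |d|² = 529, so the distance is √(3561757/529) = √6733.

√6733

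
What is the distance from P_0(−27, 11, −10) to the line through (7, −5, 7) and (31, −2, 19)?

9√5

A direction vector is d = (24, 3, 12).
AP = (−34, 16, −17); AP·d = -972, |AP|² = 1701, |d|² = 729.
distance² = |AP|² − (AP·d)²/|d|² = 1701 − 944784/729 = 405, so the distance is 9√5.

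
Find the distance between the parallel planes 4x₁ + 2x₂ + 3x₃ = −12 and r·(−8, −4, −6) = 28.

2√29/29

Divide the second equation by -2 to match normals: 4x₁ + 2x₂ + 3x₃ = -14.
Both planes have normal n = (4, 2, 3), |n| = √29. Any point on the first plane is at distance |(-14) − (-12)|/|n| = 2/√29 = 2√29/29 from the second.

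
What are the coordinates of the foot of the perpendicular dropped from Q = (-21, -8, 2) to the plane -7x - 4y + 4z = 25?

The perpendicular from Q has direction n = (-7, -4, 4): r = (-21, -8, 2) + μ(-7, -4, 4).
Substitute into the plane: n·(Q + μn) = 25 gives 187 + 81μ = 25, so μ = -2.
Foot = (-21, -8, 2) + (-2)·(-7, -4, 4) = (-7, 0, -6).

(-7, 0, -6)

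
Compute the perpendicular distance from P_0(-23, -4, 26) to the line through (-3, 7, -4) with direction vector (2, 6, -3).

Direction vector d = (2, 6, -3).
AP = (-20, -11, 30); AP·d = -196, |AP|² = 1421, |d|² = 49.
distance² = |AP|² − (AP·d)²/|d|² = 1421 − 38416/49 = 637, so the distance is 7√13.

7√13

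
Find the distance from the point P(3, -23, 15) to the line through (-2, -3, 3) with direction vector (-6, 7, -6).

√85

Direction vector d = (-6, 7, -6).
AP = (5, -20, 12); AP·d = -242, |AP|² = 569, |d|² = 121.
distance² = |AP|² − (AP·d)²/|d|² = 569 − 58564/121 = 85, so the distance is √85.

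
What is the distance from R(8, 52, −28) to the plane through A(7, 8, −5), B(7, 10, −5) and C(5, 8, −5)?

23

AB = (0, 2, 0) and AC = (−2, 0, 0), so a normal is n = AB × AC = (0, 0, 4).
d = |4·(-28) − (-20)| / √(0 + 0 + 16) = |-92| / 4 = 23.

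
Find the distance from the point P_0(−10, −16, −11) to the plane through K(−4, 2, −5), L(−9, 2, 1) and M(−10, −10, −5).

KL = (−5, 0, 6) and KM = (−6, −12, 0), so a normal is n = KL × KM = (72, −36, 60).
Then n·(−10, −16, −11) − (−660) = −144.
|n| = √(5184 + 1296 + 3600) = 12√70, so the distance is |-144|/(12√70) = 6√70/35.

12/√70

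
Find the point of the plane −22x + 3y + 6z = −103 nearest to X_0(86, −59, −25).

(-2, -47, -1)

The perpendicular from X_0 has direction n = (−22, 3, 6): r = (86, −59, −25) + λ(−22, 3, 6).
Substitute into the plane: n·(X_0 + λn) = -103 gives -2219 + 529λ = -103, so λ = 4.
Foot = (86, −59, −25) + 4·(−22, 3, 6) = (−2, −47, −1).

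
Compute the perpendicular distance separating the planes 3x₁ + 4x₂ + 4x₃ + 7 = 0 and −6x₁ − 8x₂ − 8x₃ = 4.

5√41/41

Divide the second equation by -2 to match normals: 3x₁ + 4x₂ + 4x₃ = -2.
Both planes have normal n = (3, 4, 4), |n| = √41. Any point on the first plane is at distance |(-2) − (-7)|/|n| = 5/√41 from the second.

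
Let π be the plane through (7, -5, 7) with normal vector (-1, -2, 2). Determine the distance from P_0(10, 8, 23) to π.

1

The plane has equation n·(r − (7, -5, 7)) = 0, i.e. n·r = 17.
Then n·(10, 8, 23) - 17 = 3.
|n| = √(1 + 4 + 4) = 3, so the distance is |3|/3 = 1.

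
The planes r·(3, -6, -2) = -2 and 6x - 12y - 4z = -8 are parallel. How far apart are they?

2/7

Divide the second equation by 2 to match normals: 3x - 6y - 2z = -4.
Both planes have normal n = (3, -6, -2), |n| = 7. Any point on the first plane is at distance |(-4) − (-2)|/|n| = 2/7 from the second.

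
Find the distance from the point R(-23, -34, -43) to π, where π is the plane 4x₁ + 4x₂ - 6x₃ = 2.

d = |4·(-23) + 4·(-34) + (-6)·(-43) − 2| / √(16 + 16 + 36) = |28| / (2√17) = 14/√17.

14/√17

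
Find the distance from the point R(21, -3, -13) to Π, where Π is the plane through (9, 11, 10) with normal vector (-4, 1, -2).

The plane has equation n·(r − (9, 11, 10)) = 0, i.e. n·r = -45.
n = (-4, 1, -2); n·P − (-45) = -16; |n| = √21; distance = 16/√21 = 16√21/21.

16√21/21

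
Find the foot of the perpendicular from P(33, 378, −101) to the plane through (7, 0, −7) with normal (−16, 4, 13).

(199/7, 2654/7, -681/7)

The perpendicular from P has direction n = (−16, 4, 13): r = (33, 378, −101) + μ(−16, 4, 13).
Substitute into the plane: n·(P + μn) = -203 gives -329 + 441μ = -203, so μ = 2/7.
Foot = (33, 378, −101) + (2/7)·(−16, 4, 13) = (199/7, 2654/7, −681/7).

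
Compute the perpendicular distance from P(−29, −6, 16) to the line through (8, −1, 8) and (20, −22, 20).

A direction vector is d = (12, −21, 12).
AP = (−37, −5, 8), and AP × d = (108, 540, 837).
|AP × d|² = 1003833 and |d|² = 729, so the distance is √(1003833/729) = √1377 = 9√17.

9√17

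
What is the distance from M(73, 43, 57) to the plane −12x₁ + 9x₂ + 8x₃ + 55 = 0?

d = |(-12)·73 + 9·43 + 8·57 − (-55)| / √(144 + 81 + 64) = |22| / 17 = 22/17.

22/17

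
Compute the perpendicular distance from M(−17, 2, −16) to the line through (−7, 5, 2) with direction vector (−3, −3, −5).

Direction vector d = (−3, −3, −5).
AP = (−10, −3, −18), and AP × d = (−39, 4, 21).
|AP × d|² = 1978 and |d|² = 43, so the distance is √(1978/43) = √46.

√46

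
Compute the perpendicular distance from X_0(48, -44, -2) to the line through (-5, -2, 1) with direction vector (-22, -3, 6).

Direction vector d = (-22, -3, 6).
AP = (53, -42, -3), and AP × d = (-261, -252, -1083).
|AP × d|² = 1304514 and |d|² = 529, so the distance is √(1304514/529) = √2466 = 3√274.

3√274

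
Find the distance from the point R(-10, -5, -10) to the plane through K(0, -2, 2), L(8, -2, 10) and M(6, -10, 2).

√41/41

KL = (8, 0, 8) and KM = (6, -8, 0), so a normal is n = KL × KM = (64, 48, -64).
d = |64·(-10) + 48·(-5) + (-64)·(-10) − (-224)| / √(4096 + 2304 + 4096) = |-16| / (16√41) = √41/41.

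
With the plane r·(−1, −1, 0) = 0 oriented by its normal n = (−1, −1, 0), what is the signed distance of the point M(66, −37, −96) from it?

n·M − 0 = -29.
|n| = √2, so the signed distance is -29/√2.

-29/√2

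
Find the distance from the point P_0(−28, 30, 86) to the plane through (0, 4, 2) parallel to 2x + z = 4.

Parallel planes share the normal n = (2, 0, 1); since (0, 4, 2) lies on the plane, its equation is 2x + z = 2.
d = |2·(-28) + 1·86 − 2| / √(4 + 0 + 1) = |28| / √5 = 28/√5.

28/√5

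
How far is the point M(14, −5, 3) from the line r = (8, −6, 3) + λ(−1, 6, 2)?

√37

Direction vector d = (−1, 6, 2).
AP = (6, 1, 0); AP·d = 0, |AP|² = 37, |d|² = 41.
distance² = |AP|² − (AP·d)²/|d|² = 37 − 0/41 = 37, so the distance is √37.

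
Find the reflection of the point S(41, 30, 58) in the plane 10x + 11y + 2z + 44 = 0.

With n = (10, 11, 2), the signed offset is (n·S − (-44))/|n|² = 900/225 = 4.
S' = S − 2t·n = (41, 30, 58) − 8·(10, 11, 2) = (−39, −58, 42).

(-39, -58, 42)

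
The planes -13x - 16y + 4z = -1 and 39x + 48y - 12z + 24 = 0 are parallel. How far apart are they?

Divide the second equation by -3 to match normals: -13x - 16y + 4z = 8.
Both planes have normal n = (-13, -16, 4), |n| = 21. Any point on the first plane is at distance |8 − (-1)|/|n| = 9/21 = 3/7 from the second.

3/7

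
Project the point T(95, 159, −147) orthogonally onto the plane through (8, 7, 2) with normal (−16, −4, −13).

(649/7, 1109/7, -1042/7)

n = (−16, −4, −13), |n|² = 441, and n·T − (-182) = -63.
t = -63/441 = -1/7, so the foot is T − t·n = (95, 159, −147) − (-1/7)·(−16, −4, −13) = (649/7, 1109/7, −1042/7).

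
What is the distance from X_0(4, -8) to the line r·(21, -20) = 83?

161/29

The normal to the line is n = (21, -20) with |n| = 29.
|n·X_0 − 83| = |244 − 83| = 161, so the distance is 161/29.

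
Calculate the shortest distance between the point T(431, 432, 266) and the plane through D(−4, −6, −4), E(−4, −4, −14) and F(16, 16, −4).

DE = (0, 2, −10) and DF = (20, 22, 0), so a normal is n = DE × DF = (220, −200, −40).
Then n·(431, 432, 266) − 480 = −2700.
|n| = √(48400 + 40000 + 1600) = 300, so the distance is |-2700|/300 = 9.

9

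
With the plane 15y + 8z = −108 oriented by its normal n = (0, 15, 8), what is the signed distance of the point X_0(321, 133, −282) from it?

n·X_0 − (-108) = -153.
|n| = 17, so the signed distance is -153/17 = -9.

-9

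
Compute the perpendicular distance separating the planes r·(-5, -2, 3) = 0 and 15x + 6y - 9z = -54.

Divide the second equation by -3 to match normals: -5x - 2y + 3z = 18.
Both planes have normal n = (-5, -2, 3), |n| = √38. Any point on the first plane is at distance |18 − 0|/|n| = 18/√38 from the second.

18/√38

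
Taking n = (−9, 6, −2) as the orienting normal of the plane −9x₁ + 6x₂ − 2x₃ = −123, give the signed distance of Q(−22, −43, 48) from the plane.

n·Q − (-123) = -33.
|n| = 11, so the signed distance is -33/11 = -3.

-3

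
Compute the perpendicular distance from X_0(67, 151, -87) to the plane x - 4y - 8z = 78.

9

Normal vector n = (1, -4, -8), and n·(67, 151, -87) - 78 = 81.
|n| = √(1 + 16 + 64) = 9, so the distance is |81|/9 = 9.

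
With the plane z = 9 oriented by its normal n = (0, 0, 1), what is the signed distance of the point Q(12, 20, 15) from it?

n·Q − 9 = 6.
|n| = 1, so the signed distance is 6/1 = 6.

6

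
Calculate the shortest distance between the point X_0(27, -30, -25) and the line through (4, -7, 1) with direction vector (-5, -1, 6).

Direction vector d = (-5, -1, 6).
AP = (23, -23, -26); AP·d = -248, |AP|² = 1734, |d|² = 62.
distance² = |AP|² − (AP·d)²/|d|² = 1734 − 61504/62 = 742, so the distance is √742.

√742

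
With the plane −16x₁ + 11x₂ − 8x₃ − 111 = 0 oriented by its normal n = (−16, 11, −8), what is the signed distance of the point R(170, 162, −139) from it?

n·R − 111 = 63.
|n| = 21, so the signed distance is 63/21 = 3.

3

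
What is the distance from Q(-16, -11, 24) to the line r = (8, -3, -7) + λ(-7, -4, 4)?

√305

Direction vector d = (-7, -4, 4).
AP = (-24, -8, 31), and AP × d = (92, -121, 40).
|AP × d|² = 24705 and |d|² = 81, so the distance is √(24705/81) = √305.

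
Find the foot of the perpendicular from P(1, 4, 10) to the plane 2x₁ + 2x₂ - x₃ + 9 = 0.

n = (2, 2, -1), |n|² = 9, and n·P − (-9) = 9.
t = 9/9 = 1, so the foot is P − t·n = (1, 4, 10) − 1·(2, 2, -1) = (-1, 2, 11).

(-1, 2, 11)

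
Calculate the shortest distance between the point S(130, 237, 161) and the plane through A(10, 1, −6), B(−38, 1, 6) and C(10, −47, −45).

AB = (−48, 0, 12) and AC = (0, −48, −39), so a normal is n = AB × AC = (576, −1872, 2304).
n = (576, −1872, 2304); n·P − (-9936) = 12096; |n| = 3024; distance = 12096/3024 = 4.

4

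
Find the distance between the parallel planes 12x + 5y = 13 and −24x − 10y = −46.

Divide the second equation by -2 to match normals: 12x + 5y = 23.
With common normal n = (12, 5, 0) (|n| = 13), the distance is |13 − 23|/|n| = 10/13.

10/13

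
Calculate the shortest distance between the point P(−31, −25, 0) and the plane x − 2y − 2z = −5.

8

d = |1·(-31) + (-2)·(-25) + (-2)·0 − (-5)| / √(1 + 4 + 4) = |24| / 3 = 8.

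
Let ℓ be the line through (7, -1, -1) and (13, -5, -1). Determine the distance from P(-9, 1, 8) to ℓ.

√133

A direction vector is d = (6, -4, 0).
AP = (-16, 2, 9); AP·d = -104, |AP|² = 341, |d|² = 52.
distance² = |AP|² − (AP·d)²/|d|² = 341 − 10816/52 = 133, so the distance is √133.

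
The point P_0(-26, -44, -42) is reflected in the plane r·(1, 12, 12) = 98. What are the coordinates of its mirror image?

With n = (1, 12, 12), the signed offset is (n·P_0 − 98)/|n|² = -1156/289 = -4.
P_0' = P_0 − 2t·n = (-26, -44, -42) − (-8)·(1, 12, 12) = (-18, 52, 54).

(-18, 52, 54)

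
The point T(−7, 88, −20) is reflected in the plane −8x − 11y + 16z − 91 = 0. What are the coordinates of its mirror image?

With n = (−8, −11, 16), the signed offset is (n·T − 91)/|n|² = -1323/441 = -3.
T' = T − 2t·n = (−7, 88, −20) − (-6)·(−8, −11, 16) = (−55, 22, 76).

(-55, 22, 76)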